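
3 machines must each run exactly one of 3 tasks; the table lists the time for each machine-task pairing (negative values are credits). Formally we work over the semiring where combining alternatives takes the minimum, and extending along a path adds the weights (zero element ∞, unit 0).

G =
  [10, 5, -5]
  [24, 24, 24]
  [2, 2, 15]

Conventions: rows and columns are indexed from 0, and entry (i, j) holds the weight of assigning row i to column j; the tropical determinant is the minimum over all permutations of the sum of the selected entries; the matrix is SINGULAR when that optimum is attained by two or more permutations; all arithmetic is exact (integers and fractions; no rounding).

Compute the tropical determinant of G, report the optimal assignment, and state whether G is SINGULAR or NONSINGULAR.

σ = (0, 1, 2): 10 + 24 + 15 = 49
σ = (0, 2, 1): 10 + 24 + 2 = 36
σ = (1, 0, 2): 5 + 24 + 15 = 44
σ = (1, 2, 0): 5 + 24 + 2 = 31
σ = (2, 0, 1): (-5) + 24 + 2 = 21
σ = (2, 1, 0): (-5) + 24 + 2 = 21
Optimal value attained by: σ = (2, 0, 1).
Answer: det⊕(G) = 21; verdict: SINGULAR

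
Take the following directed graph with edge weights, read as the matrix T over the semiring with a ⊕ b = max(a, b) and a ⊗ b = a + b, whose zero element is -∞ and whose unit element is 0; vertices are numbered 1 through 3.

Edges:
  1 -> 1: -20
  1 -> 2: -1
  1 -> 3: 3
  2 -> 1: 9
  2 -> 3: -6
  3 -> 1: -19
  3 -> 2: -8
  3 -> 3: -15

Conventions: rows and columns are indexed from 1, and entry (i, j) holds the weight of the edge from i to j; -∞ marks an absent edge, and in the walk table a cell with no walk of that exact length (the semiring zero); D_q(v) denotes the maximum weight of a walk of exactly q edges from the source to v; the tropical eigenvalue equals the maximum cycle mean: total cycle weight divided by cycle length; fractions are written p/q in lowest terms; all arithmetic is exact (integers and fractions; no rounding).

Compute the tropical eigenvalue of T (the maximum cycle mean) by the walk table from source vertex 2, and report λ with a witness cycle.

q=0: [-∞, 0, -∞]
q=1: [9, -∞, -6]
q=2: [-11, 8, 12]
q=3: [17, 4, 2]
Optimal cycle mean attained by: cycle 1->2->1, total (-1) + 9, length 2.
Answer: λ = 4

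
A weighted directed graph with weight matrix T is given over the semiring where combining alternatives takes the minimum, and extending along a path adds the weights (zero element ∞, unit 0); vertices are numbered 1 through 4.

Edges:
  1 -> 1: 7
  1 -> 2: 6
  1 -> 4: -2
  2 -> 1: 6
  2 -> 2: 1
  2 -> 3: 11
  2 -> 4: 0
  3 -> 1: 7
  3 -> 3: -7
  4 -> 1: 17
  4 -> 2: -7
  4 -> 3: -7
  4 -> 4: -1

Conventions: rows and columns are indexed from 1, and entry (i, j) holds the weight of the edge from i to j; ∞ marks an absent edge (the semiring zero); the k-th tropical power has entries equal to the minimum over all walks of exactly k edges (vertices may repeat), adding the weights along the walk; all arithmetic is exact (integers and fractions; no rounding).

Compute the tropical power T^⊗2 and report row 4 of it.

T^⊗2:
  [12, -9, -9, -3]
  [7, -7, -7, -1]
  [0, 13, -14, 5]
  [-1, -8, -14, -7]
Answer: row 4 of T^⊗2 = [-1, -8, -14, -7]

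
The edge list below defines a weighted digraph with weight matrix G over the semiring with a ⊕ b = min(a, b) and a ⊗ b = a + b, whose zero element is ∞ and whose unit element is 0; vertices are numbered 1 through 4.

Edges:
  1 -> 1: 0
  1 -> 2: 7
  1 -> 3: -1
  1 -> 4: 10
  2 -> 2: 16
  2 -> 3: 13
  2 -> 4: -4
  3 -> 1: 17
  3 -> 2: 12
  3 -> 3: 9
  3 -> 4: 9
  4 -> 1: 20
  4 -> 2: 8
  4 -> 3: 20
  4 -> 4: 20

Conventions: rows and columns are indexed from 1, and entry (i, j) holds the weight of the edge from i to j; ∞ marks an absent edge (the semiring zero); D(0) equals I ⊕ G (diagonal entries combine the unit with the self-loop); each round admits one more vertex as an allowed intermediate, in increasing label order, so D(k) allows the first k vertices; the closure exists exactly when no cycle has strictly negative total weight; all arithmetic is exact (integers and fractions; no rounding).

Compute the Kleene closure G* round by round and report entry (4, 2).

D(0):
  [0, 7, -1, 10]
  [∞, 0, 13, -4]
  [17, 12, 0, 9]
  [20, 8, 20, 0]
D(1):
  [0, 7, -1, 10]
  [∞, 0, 13, -4]
  [17, 12, 0, 9]
  [20, 8, 19, 0]
D(2):
  [0, 7, -1, 3]
  [∞, 0, 13, -4]
  [17, 12, 0, 8]
  [20, 8, 19, 0]
D(3):
  [0, 7, -1, 3]
  [30, 0, 13, -4]
  [17, 12, 0, 8]
  [20, 8, 19, 0]
D(4):
  [0, 7, -1, 3]
  [16, 0, 13, -4]
  [17, 12, 0, 8]
  [20, 8, 19, 0]
Answer: G*[4][2] = 8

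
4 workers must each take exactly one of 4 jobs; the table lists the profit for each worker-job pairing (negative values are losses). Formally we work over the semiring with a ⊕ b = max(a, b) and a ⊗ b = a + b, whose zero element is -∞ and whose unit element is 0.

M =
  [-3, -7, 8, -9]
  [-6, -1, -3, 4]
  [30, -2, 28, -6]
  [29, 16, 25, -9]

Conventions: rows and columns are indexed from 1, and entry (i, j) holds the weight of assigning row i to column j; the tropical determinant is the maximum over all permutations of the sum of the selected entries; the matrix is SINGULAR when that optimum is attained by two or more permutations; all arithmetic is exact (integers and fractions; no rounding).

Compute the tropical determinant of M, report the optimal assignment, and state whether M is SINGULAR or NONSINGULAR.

σ = (1, 2, 3, 4): (-3) + (-1) + 28 + (-9) = 15
σ = (1, 2, 4, 3): (-3) + (-1) + (-6) + 25 = 15
σ = (1, 3, 2, 4): (-3) + (-3) + (-2) + (-9) = -17
σ = (1, 3, 4, 2): (-3) + (-3) + (-6) + 16 = 4
σ = (1, 4, 2, 3): (-3) + 4 + (-2) + 25 = 24
σ = (1, 4, 3, 2): (-3) + 4 + 28 + 16 = 45
σ = (2, 1, 3, 4): (-7) + (-6) + 28 + (-9) = 6
σ = (2, 1, 4, 3): (-7) + (-6) + (-6) + 25 = 6
σ = (2, 3, 1, 4): (-7) + (-3) + 30 + (-9) = 11
σ = (2, 3, 4, 1): (-7) + (-3) + (-6) + 29 = 13
σ = (2, 4, 1, 3): (-7) + 4 + 30 + 25 = 52
σ = (2, 4, 3, 1): (-7) + 4 + 28 + 29 = 54
σ = (3, 1, 2, 4): 8 + (-6) + (-2) + (-9) = -9
σ = (3, 1, 4, 2): 8 + (-6) + (-6) + 16 = 12
σ = (3, 2, 1, 4): 8 + (-1) + 30 + (-9) = 28
σ = (3, 2, 4, 1): 8 + (-1) + (-6) + 29 = 30
σ = (3, 4, 1, 2): 8 + 4 + 30 + 16 = 58
σ = (3, 4, 2, 1): 8 + 4 + (-2) + 29 = 39
σ = (4, 1, 2, 3): (-9) + (-6) + (-2) + 25 = 8
σ = (4, 1, 3, 2): (-9) + (-6) + 28 + 16 = 29
σ = (4, 2, 1, 3): (-9) + (-1) + 30 + 25 = 45
σ = (4, 2, 3, 1): (-9) + (-1) + 28 + 29 = 47
σ = (4, 3, 1, 2): (-9) + (-3) + 30 + 16 = 34
σ = (4, 3, 2, 1): (-9) + (-3) + (-2) + 29 = 15
Optimal value attained by: σ = (3, 4, 1, 2).
Answer: det⊕(M) = 58; verdict: NONSINGULAR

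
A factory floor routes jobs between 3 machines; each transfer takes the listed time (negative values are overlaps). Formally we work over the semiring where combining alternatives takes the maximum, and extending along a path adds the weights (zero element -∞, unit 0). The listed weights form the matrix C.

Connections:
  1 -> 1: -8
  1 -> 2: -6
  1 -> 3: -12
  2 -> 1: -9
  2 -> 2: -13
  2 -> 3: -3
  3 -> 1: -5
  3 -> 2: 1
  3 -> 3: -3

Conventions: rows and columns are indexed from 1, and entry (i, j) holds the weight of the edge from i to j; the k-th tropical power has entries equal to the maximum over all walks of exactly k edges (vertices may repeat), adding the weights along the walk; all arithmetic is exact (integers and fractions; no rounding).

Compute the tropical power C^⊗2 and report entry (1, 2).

C^⊗2:
  [-15, -11, -9]
  [-8, -2, -6]
  [-8, -2, -2]
Key observation: the optimum is the walk 1->3->2, with weight (-12) + 1 = -11.
Optimal value attained by: walk 1->3->2.
Answer: (C^⊗2)[1][2] = -11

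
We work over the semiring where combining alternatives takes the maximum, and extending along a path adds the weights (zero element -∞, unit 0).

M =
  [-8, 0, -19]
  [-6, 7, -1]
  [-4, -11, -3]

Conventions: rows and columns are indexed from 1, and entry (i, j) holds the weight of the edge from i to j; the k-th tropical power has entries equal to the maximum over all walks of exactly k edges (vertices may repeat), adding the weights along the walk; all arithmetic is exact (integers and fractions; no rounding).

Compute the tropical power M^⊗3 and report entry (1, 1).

M^⊗2:
  [-6, 7, -1]
  [1, 14, 6]
  [-7, -4, -6]
M^⊗3:
  [1, 14, 6]
  [8, 21, 13]
  [-10, 3, -5]
Key observation: the optimum is the walk 1->2->2->1, with weight 0 + 7 + (-6) = 1.
Optimal value attained by: walk 1->2->2->1.
Answer: (M^⊗3)[1][1] = 1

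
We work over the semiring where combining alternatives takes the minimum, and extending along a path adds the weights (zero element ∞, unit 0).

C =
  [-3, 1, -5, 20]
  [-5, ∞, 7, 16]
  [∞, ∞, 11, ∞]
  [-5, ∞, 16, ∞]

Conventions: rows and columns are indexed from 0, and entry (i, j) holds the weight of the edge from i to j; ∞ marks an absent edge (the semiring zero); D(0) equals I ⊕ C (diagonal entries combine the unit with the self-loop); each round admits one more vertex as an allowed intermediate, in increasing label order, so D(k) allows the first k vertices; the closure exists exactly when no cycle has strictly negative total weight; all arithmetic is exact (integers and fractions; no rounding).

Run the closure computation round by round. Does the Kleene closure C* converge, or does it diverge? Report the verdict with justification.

Detection: at round 0, diagonal entry (0, 0) turns strictly negative.
Key observation: the cycle 0->0 has total weight (-3), which is strictly negative.
Answer: DIVERGES — negative cycle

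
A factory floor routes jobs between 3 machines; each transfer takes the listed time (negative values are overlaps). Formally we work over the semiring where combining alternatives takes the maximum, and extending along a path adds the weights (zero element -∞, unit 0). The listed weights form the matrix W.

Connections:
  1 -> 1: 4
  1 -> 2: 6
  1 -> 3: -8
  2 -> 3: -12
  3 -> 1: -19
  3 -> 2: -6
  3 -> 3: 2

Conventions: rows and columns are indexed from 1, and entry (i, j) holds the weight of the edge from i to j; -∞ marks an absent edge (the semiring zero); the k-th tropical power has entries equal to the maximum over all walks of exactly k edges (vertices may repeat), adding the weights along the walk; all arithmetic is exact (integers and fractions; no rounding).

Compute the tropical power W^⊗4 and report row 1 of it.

W^⊗2:
  [8, 10, -4]
  [-31, -18, -10]
  [-15, -4, 4]
W^⊗3:
  [12, 14, 0]
  [-27, -16, -8]
  [-11, -2, 6]
W^⊗4:
  [16, 18, 4]
  [-23, -14, -6]
  [-7, 0, 8]
Answer: row 1 of W^⊗4 = [16, 18, 4]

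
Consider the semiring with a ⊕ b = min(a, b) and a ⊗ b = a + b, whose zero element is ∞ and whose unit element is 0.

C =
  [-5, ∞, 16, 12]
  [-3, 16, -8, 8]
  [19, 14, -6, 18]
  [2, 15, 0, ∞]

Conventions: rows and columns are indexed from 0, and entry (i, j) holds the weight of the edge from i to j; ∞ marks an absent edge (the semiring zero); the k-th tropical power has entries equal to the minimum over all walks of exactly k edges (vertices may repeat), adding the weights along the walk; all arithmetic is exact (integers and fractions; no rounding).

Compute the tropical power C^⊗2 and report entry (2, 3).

C^⊗2:
  [-10, 27, 10, 7]
  [-8, 6, -14, 9]
  [11, 8, -12, 12]
  [-3, 14, -6, 14]
Key observation: the optimum is the walk 2->2->3, with weight (-6) + 18 = 12.
Optimal value attained by: walk 2->2->3.
Answer: (C^⊗2)[2][3] = 12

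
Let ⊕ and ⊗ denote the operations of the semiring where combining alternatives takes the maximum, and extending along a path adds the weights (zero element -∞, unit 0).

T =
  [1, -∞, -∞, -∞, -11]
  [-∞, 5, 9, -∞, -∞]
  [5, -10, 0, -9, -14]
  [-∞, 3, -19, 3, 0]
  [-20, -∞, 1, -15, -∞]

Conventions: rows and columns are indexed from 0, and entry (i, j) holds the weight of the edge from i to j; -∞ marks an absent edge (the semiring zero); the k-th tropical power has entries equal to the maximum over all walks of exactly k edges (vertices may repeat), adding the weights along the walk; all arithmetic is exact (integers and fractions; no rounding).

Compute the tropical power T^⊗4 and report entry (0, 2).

T^⊗2:
  [2, -∞, -10, -26, -10]
  [14, 10, 14, 0, -5]
  [6, -5, 0, -6, -6]
  [-14, 8, 12, 6, 3]
  [6, -9, 1, -8, -13]
T^⊗3:
  [3, -20, -9, -19, -9]
  [19, 15, 19, 5, 3]
  [7, 0, 4, -3, -5]
  [17, 13, 17, 9, 6]
  [7, -4, 1, -5, -5]
T^⊗4:
  [4, -15, -8, -16, -8]
  [24, 20, 24, 10, 8]
  [9, 5, 9, 0, -3]
  [22, 18, 22, 12, 9]
  [8, 1, 5, -2, -4]
Key observation: the optimum is the walk 0->0->0->4->2, with weight 1 + 1 + (-11) + 1 = -8.
Optimal value attained by: walk 0->0->0->4->2.
Answer: (T^⊗4)[0][2] = -8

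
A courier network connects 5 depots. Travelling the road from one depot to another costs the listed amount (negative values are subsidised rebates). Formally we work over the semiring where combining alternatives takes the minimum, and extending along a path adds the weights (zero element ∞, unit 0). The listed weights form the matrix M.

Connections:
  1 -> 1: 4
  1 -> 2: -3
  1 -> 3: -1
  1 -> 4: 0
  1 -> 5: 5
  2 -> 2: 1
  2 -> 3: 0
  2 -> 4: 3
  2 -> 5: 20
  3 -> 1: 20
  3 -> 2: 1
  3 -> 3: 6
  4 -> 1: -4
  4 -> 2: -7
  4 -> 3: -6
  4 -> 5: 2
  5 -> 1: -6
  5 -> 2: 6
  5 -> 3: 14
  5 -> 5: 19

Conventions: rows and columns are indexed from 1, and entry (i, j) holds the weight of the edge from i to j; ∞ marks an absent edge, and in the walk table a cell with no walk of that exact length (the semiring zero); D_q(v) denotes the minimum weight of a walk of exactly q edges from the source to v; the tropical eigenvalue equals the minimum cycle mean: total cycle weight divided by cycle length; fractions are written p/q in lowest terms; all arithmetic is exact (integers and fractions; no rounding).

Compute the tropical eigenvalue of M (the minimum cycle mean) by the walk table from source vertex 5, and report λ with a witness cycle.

q=0: [∞, ∞, ∞, ∞, 0]
q=1: [-6, 6, 14, ∞, 19]
q=2: [-2, -9, -7, -6, -1]
q=3: [-10, -13, -12, -6, -4]
q=4: [-10, -13, -13, -10, -5]
q=5: [-14, -17, -16, -10, -8]
Optimal cycle mean attained by: cycle 1->4->1, total 0 + (-4), length 2.
Answer: λ = -2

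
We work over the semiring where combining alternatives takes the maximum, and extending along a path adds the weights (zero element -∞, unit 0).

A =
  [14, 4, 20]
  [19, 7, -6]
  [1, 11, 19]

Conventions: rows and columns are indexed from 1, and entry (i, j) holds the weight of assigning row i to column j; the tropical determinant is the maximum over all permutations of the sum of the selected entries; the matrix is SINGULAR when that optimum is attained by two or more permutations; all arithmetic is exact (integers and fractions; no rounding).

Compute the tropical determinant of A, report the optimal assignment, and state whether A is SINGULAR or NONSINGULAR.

σ = (1, 2, 3): 14 + 7 + 19 = 40
σ = (1, 3, 2): 14 + (-6) + 11 = 19
σ = (2, 1, 3): 4 + 19 + 19 = 42
σ = (2, 3, 1): 4 + (-6) + 1 = -1
σ = (3, 1, 2): 20 + 19 + 11 = 50
σ = (3, 2, 1): 20 + 7 + 1 = 28
Optimal value attained by: σ = (3, 1, 2).
Answer: det⊕(A) = 50; verdict: NONSINGULAR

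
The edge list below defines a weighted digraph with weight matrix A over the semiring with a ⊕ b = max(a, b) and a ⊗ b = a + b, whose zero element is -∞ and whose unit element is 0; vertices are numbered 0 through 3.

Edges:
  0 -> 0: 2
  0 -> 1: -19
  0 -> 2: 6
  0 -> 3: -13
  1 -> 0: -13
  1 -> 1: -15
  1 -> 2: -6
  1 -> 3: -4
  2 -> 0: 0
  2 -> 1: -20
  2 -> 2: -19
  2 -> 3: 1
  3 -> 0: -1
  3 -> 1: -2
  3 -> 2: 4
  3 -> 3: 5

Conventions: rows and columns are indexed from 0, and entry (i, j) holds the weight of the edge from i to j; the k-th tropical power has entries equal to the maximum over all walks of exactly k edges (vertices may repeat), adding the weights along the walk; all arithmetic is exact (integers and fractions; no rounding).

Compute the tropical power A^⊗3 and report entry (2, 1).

A^⊗2:
  [6, -14, 8, 7]
  [-5, -6, 0, 1]
  [2, -1, 6, 6]
  [4, 3, 9, 10]
A^⊗3:
  [8, 5, 12, 12]
  [0, -1, 5, 6]
  [6, 4, 10, 11]
  [9, 8, 14, 15]
Key observation: the optimum is the walk 2->3->3->1, with weight 1 + 5 + (-2) = 4.
Optimal value attained by: walk 2->3->3->1.
Answer: (A^⊗3)[2][1] = 4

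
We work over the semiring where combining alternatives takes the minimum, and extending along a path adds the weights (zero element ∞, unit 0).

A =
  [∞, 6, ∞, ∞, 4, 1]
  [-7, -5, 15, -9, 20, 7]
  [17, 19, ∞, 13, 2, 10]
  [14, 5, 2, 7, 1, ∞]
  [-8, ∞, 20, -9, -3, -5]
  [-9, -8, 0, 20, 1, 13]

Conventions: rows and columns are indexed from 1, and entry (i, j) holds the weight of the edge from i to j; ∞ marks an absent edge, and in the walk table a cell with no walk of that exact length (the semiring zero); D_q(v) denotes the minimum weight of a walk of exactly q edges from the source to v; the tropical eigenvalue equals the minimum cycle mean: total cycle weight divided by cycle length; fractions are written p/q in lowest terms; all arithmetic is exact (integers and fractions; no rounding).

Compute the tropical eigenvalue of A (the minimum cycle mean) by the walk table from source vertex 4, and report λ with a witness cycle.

q=0: [∞, ∞, ∞, 0, ∞, ∞]
q=1: [14, 5, 2, 7, 1, ∞]
q=2: [-7, 0, 9, -8, -2, -4]
q=3: [-13, -12, -6, -11, -7, -7]
q=4: [-19, -17, -9, -21, -10, -12]
q=5: [-24, -22, -19, -26, -20, -18]
q=6: [-29, -27, -24, -31, -25, -25]
Optimal cycle mean attained by: cycle 2->4->5->6->2, total (-9) + 1 + (-5) + (-8), length 4.
Answer: λ = -21/4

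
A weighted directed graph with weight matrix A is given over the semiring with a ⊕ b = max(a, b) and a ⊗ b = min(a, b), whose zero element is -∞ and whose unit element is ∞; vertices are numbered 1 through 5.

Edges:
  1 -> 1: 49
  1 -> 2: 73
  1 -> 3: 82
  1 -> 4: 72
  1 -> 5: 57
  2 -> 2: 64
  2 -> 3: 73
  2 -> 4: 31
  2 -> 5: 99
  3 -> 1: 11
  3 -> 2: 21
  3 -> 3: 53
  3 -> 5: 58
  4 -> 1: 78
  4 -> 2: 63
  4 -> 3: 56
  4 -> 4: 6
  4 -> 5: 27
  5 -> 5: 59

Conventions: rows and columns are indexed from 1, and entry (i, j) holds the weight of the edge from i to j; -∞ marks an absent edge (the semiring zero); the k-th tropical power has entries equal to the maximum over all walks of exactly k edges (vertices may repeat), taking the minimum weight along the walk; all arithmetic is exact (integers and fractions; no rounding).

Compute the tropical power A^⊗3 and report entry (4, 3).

A^⊗2:
  [72, 64, 73, 49, 73]
  [31, 64, 64, 31, 64]
  [11, 21, 53, 21, 58]
  [49, 73, 78, 72, 63]
  [-∞, -∞, -∞, -∞, 59]
A^⊗3:
  [49, 72, 72, 72, 64]
  [31, 64, 64, 31, 64]
  [21, 21, 53, 21, 58]
  [72, 64, 73, 49, 73]
  [-∞, -∞, -∞, -∞, 59]
Key observation: the optimum is the walk 4->1->2->3, with weight 78 min 73 min 73 = 73.
Optimal value attained by: walk 4->1->2->3.
Answer: (A^⊗3)[4][3] = 73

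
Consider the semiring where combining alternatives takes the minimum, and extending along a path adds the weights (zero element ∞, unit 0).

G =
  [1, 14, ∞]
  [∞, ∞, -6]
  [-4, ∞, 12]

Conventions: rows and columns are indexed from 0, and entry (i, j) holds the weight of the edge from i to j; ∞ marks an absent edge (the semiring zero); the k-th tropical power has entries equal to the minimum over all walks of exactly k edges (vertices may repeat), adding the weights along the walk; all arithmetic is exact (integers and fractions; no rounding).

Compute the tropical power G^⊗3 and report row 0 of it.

G^⊗2:
  [2, 15, 8]
  [-10, ∞, 6]
  [-3, 10, 24]
G^⊗3:
  [3, 16, 9]
  [-9, 4, 18]
  [-2, 11, 4]
Answer: row 0 of G^⊗3 = [3, 16, 9]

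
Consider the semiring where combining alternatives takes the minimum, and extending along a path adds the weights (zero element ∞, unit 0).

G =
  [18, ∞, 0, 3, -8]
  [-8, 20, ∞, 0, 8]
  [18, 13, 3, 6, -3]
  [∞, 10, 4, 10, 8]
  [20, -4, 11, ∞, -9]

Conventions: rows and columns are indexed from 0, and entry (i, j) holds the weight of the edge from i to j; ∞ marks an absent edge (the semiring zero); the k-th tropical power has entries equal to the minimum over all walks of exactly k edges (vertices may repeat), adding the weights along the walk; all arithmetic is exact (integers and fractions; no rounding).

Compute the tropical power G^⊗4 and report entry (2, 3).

G^⊗2:
  [12, -12, 3, 6, -17]
  [10, 4, -8, -5, -16]
  [5, -7, 6, 9, -12]
  [2, 4, 7, 10, -1]
  [-12, -13, 2, -4, -18]
G^⊗3:
  [-20, -21, -6, -12, -26]
  [-4, -20, -5, -2, -25]
  [-15, -16, -1, -7, -21]
  [-4, -5, 2, 4, -10]
  [-21, -22, -12, -13, -27]
G^⊗4:
  [-29, -30, -20, -21, -35]
  [-28, -29, -14, -20, -34]
  [-24, -25, -15, -16, -30]
  [-13, -14, -4, -5, -19]
  [-30, -31, -21, -22, -36]
Key observation: the optimum is the walk 2->4->4->1->3, with weight (-3) + (-9) + (-4) + 0 = -16.
Optimal value attained by: walk 2->4->4->1->3.
Answer: (G^⊗4)[2][3] = -16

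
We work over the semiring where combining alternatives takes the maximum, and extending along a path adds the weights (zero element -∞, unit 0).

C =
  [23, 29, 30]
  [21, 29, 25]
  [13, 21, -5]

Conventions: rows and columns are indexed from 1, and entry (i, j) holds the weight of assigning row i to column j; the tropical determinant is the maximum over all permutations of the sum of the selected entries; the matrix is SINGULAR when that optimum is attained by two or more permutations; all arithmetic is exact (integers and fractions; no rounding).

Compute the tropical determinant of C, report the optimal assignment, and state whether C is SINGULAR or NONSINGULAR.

σ = (1, 2, 3): 23 + 29 + (-5) = 47
σ = (1, 3, 2): 23 + 25 + 21 = 69
σ = (2, 1, 3): 29 + 21 + (-5) = 45
σ = (2, 3, 1): 29 + 25 + 13 = 67
σ = (3, 1, 2): 30 + 21 + 21 = 72
σ = (3, 2, 1): 30 + 29 + 13 = 72
Optimal value attained by: σ = (3, 1, 2).
Answer: det⊕(C) = 72; verdict: SINGULAR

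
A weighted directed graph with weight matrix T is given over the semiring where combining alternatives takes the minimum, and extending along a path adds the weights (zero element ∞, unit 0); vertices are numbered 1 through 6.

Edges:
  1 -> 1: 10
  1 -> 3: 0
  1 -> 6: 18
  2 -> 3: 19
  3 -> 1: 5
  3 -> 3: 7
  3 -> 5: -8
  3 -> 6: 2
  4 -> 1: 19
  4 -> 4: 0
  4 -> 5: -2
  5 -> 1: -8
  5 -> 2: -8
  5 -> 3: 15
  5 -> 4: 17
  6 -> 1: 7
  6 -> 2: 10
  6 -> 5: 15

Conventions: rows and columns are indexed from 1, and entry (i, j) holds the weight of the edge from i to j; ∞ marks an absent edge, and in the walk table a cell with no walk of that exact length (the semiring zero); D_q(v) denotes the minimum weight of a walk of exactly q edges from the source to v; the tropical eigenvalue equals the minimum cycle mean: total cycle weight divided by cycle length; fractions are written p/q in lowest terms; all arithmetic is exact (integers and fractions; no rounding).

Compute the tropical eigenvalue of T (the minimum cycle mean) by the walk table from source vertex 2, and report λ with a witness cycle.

q=0: [∞, 0, ∞, ∞, ∞, ∞]
q=1: [∞, ∞, 19, ∞, ∞, ∞]
q=2: [24, ∞, 26, ∞, 11, 21]
q=3: [3, 3, 24, 28, 18, 28]
q=4: [10, 10, 3, 28, 16, 21]
q=5: [8, 8, 10, 28, -5, 5]
q=6: [-13, -13, 8, 12, 2, 12]
Optimal cycle mean attained by: cycle 1->3->5->1, total 0 + (-8) + (-8), length 3.
Answer: λ = -16/3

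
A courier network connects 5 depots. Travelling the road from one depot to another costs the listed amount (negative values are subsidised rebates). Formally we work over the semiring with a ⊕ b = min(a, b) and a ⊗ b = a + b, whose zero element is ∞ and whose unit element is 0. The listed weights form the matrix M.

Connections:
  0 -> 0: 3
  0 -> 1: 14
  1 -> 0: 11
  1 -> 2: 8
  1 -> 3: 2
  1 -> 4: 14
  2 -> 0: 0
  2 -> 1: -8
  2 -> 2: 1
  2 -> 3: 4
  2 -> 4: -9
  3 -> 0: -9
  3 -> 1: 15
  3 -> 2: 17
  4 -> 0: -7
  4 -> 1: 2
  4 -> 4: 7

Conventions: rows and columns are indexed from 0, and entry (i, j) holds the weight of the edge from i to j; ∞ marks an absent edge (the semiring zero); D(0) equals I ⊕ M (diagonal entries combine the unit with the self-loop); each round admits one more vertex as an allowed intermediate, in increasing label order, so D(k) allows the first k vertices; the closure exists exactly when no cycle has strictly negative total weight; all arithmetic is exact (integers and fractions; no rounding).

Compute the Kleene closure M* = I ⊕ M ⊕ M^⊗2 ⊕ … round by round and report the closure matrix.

D(0):
  [0, 14, ∞, ∞, ∞]
  [11, 0, 8, 2, 14]
  [0, -8, 0, 4, -9]
  [-9, 15, 17, 0, ∞]
  [-7, 2, ∞, ∞, 0]
D(1):
  [0, 14, ∞, ∞, ∞]
  [11, 0, 8, 2, 14]
  [0, -8, 0, 4, -9]
  [-9, 5, 17, 0, ∞]
  [-7, 2, ∞, ∞, 0]
D(2):
  [0, 14, 22, 16, 28]
  [11, 0, 8, 2, 14]
  [0, -8, 0, -6, -9]
  [-9, 5, 13, 0, 19]
  [-7, 2, 10, 4, 0]
D(3):
  [0, 14, 22, 16, 13]
  [8, 0, 8, 2, -1]
  [0, -8, 0, -6, -9]
  [-9, 5, 13, 0, 4]
  [-7, 2, 10, 4, 0]
D(4):
  [0, 14, 22, 16, 13]
  [-7, 0, 8, 2, -1]
  [-15, -8, 0, -6, -9]
  [-9, 5, 13, 0, 4]
  [-7, 2, 10, 4, 0]
D(5):
  [0, 14, 22, 16, 13]
  [-8, 0, 8, 2, -1]
  [-16, -8, 0, -6, -9]
  [-9, 5, 13, 0, 4]
  [-7, 2, 10, 4, 0]
Answer: M* = [[0, 14, 22, 16, 13], [-8, 0, 8, 2, -1], [-16, -8, 0, -6, -9], [-9, 5, 13, 0, 4], [-7, 2, 10, 4, 0]]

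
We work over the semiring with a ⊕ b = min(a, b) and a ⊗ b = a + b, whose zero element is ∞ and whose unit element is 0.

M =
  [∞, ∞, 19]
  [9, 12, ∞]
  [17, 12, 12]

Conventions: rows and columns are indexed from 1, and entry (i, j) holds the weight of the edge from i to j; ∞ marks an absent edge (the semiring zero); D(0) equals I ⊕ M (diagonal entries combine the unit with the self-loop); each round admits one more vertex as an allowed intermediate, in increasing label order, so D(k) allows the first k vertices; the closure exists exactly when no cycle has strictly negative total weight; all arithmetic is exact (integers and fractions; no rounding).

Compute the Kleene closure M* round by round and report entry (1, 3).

D(0):
  [0, ∞, 19]
  [9, 0, ∞]
  [17, 12, 0]
D(1):
  [0, ∞, 19]
  [9, 0, 28]
  [17, 12, 0]
D(2):
  [0, ∞, 19]
  [9, 0, 28]
  [17, 12, 0]
D(3):
  [0, 31, 19]
  [9, 0, 28]
  [17, 12, 0]
Answer: M*[1][3] = 19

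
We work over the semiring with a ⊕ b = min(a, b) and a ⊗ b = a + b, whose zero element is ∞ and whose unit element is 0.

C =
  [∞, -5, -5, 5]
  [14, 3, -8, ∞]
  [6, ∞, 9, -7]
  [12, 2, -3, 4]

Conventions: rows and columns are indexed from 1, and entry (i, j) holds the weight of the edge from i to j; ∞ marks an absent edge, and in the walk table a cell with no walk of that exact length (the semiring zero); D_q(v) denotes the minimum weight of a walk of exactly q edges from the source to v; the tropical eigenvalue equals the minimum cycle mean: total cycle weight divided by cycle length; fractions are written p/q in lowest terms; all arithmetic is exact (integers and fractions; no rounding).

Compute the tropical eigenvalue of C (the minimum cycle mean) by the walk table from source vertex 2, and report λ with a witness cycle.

q=0: [∞, 0, ∞, ∞]
q=1: [14, 3, -8, ∞]
q=2: [-2, 6, -5, -15]
q=3: [-3, -13, -18, -12]
q=4: [-12, -10, -21, -25]
Optimal cycle mean attained by: cycle 3->4->3, total (-7) + (-3), length 2.
Answer: λ = -5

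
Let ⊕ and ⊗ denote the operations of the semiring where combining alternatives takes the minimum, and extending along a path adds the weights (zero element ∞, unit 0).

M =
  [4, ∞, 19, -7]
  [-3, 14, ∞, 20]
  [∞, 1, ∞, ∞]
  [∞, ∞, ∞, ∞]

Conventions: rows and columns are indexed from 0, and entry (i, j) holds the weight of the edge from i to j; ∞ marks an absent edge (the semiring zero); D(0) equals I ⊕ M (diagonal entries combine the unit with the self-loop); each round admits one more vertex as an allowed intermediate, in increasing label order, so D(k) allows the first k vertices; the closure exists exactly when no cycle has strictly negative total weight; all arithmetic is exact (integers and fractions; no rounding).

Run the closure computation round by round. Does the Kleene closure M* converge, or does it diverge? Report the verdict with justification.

D(0):
  [0, ∞, 19, -7]
  [-3, 0, ∞, 20]
  [∞, 1, 0, ∞]
  [∞, ∞, ∞, 0]
D(1):
  [0, ∞, 19, -7]
  [-3, 0, 16, -10]
  [∞, 1, 0, ∞]
  [∞, ∞, ∞, 0]
D(2):
  [0, ∞, 19, -7]
  [-3, 0, 16, -10]
  [-2, 1, 0, -9]
  [∞, ∞, ∞, 0]
D(3):
  [0, 20, 19, -7]
  [-3, 0, 16, -10]
  [-2, 1, 0, -9]
  [∞, ∞, ∞, 0]
D(4):
  [0, 20, 19, -7]
  [-3, 0, 16, -10]
  [-2, 1, 0, -9]
  [∞, ∞, ∞, 0]
Key observation: every diagonal entry stays at the unit through all rounds, so no improving cycle exists.
Answer: CONVERGES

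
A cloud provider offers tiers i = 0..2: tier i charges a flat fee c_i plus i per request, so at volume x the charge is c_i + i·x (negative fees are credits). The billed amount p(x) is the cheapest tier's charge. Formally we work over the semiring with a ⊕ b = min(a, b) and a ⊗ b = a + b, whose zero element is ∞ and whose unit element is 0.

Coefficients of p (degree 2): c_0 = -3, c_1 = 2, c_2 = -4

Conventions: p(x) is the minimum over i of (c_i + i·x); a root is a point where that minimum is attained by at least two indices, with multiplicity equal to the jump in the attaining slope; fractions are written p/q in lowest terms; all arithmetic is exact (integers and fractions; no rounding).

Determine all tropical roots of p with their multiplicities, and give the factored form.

hull edge (i=0, c=-3) to (i=2, c=-4): slope -1/2, span 2
Factored form: p(x) = -4 ⊗ (x ⊕ 1/2) ⊗ (x ⊕ 1/2)
Answer: roots = 1/2 (mult 2)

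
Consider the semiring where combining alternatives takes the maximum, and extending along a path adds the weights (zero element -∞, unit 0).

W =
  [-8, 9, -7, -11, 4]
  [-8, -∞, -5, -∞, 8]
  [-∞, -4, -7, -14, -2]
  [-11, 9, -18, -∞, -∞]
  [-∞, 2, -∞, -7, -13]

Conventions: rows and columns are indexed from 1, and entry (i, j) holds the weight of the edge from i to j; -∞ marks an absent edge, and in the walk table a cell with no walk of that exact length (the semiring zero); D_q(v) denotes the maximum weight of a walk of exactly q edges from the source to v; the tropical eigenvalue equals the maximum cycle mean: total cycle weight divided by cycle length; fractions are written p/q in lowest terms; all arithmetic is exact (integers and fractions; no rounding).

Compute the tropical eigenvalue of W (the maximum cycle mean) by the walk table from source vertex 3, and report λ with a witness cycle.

q=0: [-∞, -∞, 0, -∞, -∞]
q=1: [-∞, -4, -7, -14, -2]
q=2: [-12, 0, -9, -9, 4]
q=3: [-8, 6, -5, -3, 8]
q=4: [-2, 10, 1, 1, 14]
q=5: [2, 16, 5, 7, 18]
Optimal cycle mean attained by: cycle 2->5->2, total 8 + 2, length 2.
Answer: λ = 5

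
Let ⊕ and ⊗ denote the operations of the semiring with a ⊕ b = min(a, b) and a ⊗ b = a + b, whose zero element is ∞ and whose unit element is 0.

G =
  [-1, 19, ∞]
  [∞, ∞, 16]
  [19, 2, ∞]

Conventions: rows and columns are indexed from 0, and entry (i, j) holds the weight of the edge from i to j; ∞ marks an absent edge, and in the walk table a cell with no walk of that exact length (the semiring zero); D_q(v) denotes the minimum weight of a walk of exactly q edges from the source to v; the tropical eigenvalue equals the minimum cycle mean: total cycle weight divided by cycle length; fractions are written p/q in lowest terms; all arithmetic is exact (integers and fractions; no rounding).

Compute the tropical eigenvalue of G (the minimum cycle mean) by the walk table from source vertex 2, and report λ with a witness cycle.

q=0: [∞, ∞, 0]
q=1: [19, 2, ∞]
q=2: [18, 38, 18]
q=3: [17, 20, 54]
Optimal cycle mean attained by: cycle 0->0, total (-1), length 1.
Answer: λ = -1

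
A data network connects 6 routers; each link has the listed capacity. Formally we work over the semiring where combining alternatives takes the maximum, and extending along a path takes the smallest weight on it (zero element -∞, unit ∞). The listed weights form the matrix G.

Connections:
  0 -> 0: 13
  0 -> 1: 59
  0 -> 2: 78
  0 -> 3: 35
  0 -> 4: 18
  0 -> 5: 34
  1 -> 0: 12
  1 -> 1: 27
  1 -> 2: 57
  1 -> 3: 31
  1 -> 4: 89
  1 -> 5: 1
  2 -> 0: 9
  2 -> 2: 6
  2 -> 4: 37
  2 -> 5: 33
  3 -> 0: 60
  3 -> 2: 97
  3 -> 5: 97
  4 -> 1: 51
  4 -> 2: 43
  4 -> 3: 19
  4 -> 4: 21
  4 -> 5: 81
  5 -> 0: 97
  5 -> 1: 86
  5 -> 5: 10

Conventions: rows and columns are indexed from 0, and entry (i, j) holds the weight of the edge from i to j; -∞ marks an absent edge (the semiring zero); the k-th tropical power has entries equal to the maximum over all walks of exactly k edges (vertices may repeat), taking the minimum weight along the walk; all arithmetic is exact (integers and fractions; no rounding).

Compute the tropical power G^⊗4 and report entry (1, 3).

G^⊗2:
  [35, 34, 57, 31, 59, 35]
  [31, 51, 43, 27, 37, 81]
  [33, 37, 37, 19, 21, 37]
  [97, 86, 60, 35, 37, 34]
  [81, 81, 51, 31, 51, 33]
  [13, 59, 78, 35, 86, 34]
G^⊗3:
  [35, 51, 43, 35, 37, 59]
  [81, 81, 51, 31, 51, 37]
  [37, 37, 37, 33, 37, 33]
  [35, 59, 78, 35, 86, 37]
  [33, 59, 78, 35, 81, 51]
  [35, 51, 57, 31, 59, 81]
G^⊗4:
  [59, 59, 51, 35, 51, 37]
  [37, 59, 78, 35, 81, 51]
  [33, 37, 37, 35, 37, 37]
  [37, 51, 57, 35, 59, 81]
  [51, 51, 57, 33, 59, 81]
  [81, 81, 51, 35, 51, 59]
Key observation: the optimum is the walk 1->4->5->0->3, with weight 89 min 81 min 97 min 35 = 35.
Optimal value attained by: walk 1->4->5->0->3.
Answer: (G^⊗4)[1][3] = 35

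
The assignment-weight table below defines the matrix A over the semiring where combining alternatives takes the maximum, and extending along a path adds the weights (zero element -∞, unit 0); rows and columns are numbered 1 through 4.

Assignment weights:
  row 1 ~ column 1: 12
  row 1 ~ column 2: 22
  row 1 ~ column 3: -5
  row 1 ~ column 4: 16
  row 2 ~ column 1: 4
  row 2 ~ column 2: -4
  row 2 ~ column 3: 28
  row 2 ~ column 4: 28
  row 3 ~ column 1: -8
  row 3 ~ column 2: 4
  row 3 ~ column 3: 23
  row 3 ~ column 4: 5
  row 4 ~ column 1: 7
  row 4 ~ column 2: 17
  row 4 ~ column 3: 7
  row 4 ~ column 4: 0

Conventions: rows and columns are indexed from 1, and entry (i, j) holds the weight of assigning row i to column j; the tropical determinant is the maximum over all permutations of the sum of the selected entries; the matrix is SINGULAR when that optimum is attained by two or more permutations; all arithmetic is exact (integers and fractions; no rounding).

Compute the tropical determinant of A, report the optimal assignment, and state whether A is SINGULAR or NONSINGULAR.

σ = (1, 2, 3, 4): 12 + (-4) + 23 + 0 = 31
σ = (1, 2, 4, 3): 12 + (-4) + 5 + 7 = 20
σ = (1, 3, 2, 4): 12 + 28 + 4 + 0 = 44
σ = (1, 3, 4, 2): 12 + 28 + 5 + 17 = 62
σ = (1, 4, 2, 3): 12 + 28 + 4 + 7 = 51
σ = (1, 4, 3, 2): 12 + 28 + 23 + 17 = 80
σ = (2, 1, 3, 4): 22 + 4 + 23 + 0 = 49
σ = (2, 1, 4, 3): 22 + 4 + 5 + 7 = 38
σ = (2, 3, 1, 4): 22 + 28 + (-8) + 0 = 42
σ = (2, 3, 4, 1): 22 + 28 + 5 + 7 = 62
σ = (2, 4, 1, 3): 22 + 28 + (-8) + 7 = 49
σ = (2, 4, 3, 1): 22 + 28 + 23 + 7 = 80
σ = (3, 1, 2, 4): (-5) + 4 + 4 + 0 = 3
σ = (3, 1, 4, 2): (-5) + 4 + 5 + 17 = 21
σ = (3, 2, 1, 4): (-5) + (-4) + (-8) + 0 = -17
σ = (3, 2, 4, 1): (-5) + (-4) + 5 + 7 = 3
σ = (3, 4, 1, 2): (-5) + 28 + (-8) + 17 = 32
σ = (3, 4, 2, 1): (-5) + 28 + 4 + 7 = 34
σ = (4, 1, 2, 3): 16 + 4 + 4 + 7 = 31
σ = (4, 1, 3, 2): 16 + 4 + 23 + 17 = 60
σ = (4, 2, 1, 3): 16 + (-4) + (-8) + 7 = 11
σ = (4, 2, 3, 1): 16 + (-4) + 23 + 7 = 42
σ = (4, 3, 1, 2): 16 + 28 + (-8) + 17 = 53
σ = (4, 3, 2, 1): 16 + 28 + 4 + 7 = 55
Optimal value attained by: σ = (1, 4, 3, 2).
Answer: det⊕(A) = 80; verdict: SINGULAR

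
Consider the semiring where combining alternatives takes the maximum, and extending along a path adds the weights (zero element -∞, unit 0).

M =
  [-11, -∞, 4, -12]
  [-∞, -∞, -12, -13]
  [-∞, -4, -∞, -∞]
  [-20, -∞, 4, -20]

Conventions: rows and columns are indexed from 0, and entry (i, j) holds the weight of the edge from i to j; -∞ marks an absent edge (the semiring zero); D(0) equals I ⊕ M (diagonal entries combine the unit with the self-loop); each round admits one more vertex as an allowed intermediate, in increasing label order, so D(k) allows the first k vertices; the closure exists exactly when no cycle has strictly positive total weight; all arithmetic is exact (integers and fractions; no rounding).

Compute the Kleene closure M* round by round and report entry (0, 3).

D(0):
  [0, -∞, 4, -12]
  [-∞, 0, -12, -13]
  [-∞, -4, 0, -∞]
  [-20, -∞, 4, 0]
D(1):
  [0, -∞, 4, -12]
  [-∞, 0, -12, -13]
  [-∞, -4, 0, -∞]
  [-20, -∞, 4, 0]
D(2):
  [0, -∞, 4, -12]
  [-∞, 0, -12, -13]
  [-∞, -4, 0, -17]
  [-20, -∞, 4, 0]
D(3):
  [0, 0, 4, -12]
  [-∞, 0, -12, -13]
  [-∞, -4, 0, -17]
  [-20, 0, 4, 0]
D(4):
  [0, 0, 4, -12]
  [-33, 0, -9, -13]
  [-37, -4, 0, -17]
  [-20, 0, 4, 0]
Answer: M*[0][3] = -12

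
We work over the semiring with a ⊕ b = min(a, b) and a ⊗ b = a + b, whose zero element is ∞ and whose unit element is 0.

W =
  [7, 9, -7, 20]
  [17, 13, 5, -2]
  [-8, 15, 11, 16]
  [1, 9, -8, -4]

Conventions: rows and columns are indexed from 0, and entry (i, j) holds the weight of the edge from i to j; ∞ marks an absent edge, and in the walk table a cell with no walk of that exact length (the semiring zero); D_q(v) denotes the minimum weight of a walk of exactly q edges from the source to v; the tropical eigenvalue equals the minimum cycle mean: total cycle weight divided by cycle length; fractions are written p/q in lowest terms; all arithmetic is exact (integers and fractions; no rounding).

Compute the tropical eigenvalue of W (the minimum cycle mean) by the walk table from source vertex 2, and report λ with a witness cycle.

q=0: [∞, ∞, 0, ∞]
q=1: [-8, 15, 11, 16]
q=2: [-1, 1, -15, 12]
q=3: [-23, 0, -8, -1]
q=4: [-16, -14, -30, -5]
Optimal cycle mean attained by: cycle 0->2->0, total (-7) + (-8), length 2.
Answer: λ = -15/2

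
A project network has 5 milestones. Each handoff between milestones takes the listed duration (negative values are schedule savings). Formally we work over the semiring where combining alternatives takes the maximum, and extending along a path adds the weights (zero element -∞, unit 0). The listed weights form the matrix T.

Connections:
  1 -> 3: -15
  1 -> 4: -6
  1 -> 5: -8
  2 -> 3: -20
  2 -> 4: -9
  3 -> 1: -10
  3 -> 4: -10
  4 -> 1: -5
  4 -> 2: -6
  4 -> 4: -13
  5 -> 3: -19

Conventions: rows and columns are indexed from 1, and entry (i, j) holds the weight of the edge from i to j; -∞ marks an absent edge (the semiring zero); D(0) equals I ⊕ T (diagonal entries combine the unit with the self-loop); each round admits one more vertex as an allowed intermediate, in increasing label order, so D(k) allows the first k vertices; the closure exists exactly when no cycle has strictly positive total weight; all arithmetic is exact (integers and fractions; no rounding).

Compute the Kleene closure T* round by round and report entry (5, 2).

D(0):
  [0, -∞, -15, -6, -8]
  [-∞, 0, -20, -9, -∞]
  [-10, -∞, 0, -10, -∞]
  [-5, -6, -∞, 0, -∞]
  [-∞, -∞, -19, -∞, 0]
D(1):
  [0, -∞, -15, -6, -8]
  [-∞, 0, -20, -9, -∞]
  [-10, -∞, 0, -10, -18]
  [-5, -6, -20, 0, -13]
  [-∞, -∞, -19, -∞, 0]
D(2):
  [0, -∞, -15, -6, -8]
  [-∞, 0, -20, -9, -∞]
  [-10, -∞, 0, -10, -18]
  [-5, -6, -20, 0, -13]
  [-∞, -∞, -19, -∞, 0]
D(3):
  [0, -∞, -15, -6, -8]
  [-30, 0, -20, -9, -38]
  [-10, -∞, 0, -10, -18]
  [-5, -6, -20, 0, -13]
  [-29, -∞, -19, -29, 0]
D(4):
  [0, -12, -15, -6, -8]
  [-14, 0, -20, -9, -22]
  [-10, -16, 0, -10, -18]
  [-5, -6, -20, 0, -13]
  [-29, -35, -19, -29, 0]
D(5):
  [0, -12, -15, -6, -8]
  [-14, 0, -20, -9, -22]
  [-10, -16, 0, -10, -18]
  [-5, -6, -20, 0, -13]
  [-29, -35, -19, -29, 0]
Answer: T*[5][2] = -35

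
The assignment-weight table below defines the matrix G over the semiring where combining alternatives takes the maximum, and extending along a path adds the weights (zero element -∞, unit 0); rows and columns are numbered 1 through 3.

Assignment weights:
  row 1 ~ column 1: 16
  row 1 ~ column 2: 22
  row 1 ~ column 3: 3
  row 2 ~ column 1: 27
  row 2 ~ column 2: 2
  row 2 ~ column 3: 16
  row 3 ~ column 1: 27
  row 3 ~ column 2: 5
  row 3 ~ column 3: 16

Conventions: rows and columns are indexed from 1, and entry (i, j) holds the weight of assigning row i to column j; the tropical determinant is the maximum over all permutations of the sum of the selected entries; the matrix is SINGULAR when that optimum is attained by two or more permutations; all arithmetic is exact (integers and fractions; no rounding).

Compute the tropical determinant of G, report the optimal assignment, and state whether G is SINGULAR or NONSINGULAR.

σ = (1, 2, 3): 16 + 2 + 16 = 34
σ = (1, 3, 2): 16 + 16 + 5 = 37
σ = (2, 1, 3): 22 + 27 + 16 = 65
σ = (2, 3, 1): 22 + 16 + 27 = 65
σ = (3, 1, 2): 3 + 27 + 5 = 35
σ = (3, 2, 1): 3 + 2 + 27 = 32
Optimal value attained by: σ = (2, 1, 3).
Answer: det⊕(G) = 65; verdict: SINGULAR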